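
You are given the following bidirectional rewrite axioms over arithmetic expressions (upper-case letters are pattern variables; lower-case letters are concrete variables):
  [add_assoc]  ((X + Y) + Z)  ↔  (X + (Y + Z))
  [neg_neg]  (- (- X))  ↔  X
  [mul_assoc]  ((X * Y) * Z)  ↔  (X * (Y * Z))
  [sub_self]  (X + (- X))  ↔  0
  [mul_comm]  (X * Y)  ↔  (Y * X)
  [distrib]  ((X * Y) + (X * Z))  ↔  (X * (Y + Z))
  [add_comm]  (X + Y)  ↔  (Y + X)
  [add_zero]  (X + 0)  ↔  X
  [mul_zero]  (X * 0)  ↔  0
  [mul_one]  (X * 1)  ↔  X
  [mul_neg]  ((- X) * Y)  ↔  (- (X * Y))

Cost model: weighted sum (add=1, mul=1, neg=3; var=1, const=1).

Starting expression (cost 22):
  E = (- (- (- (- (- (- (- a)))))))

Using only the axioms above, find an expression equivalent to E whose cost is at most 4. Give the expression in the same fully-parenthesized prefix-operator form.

(1) (- (- (- (- (- (- (- a)))))))  =[neg_neg →]=  (- (- (- (- (- a)))))
(2) (- (- (- a)))  =[neg_neg →]=  (- a)    ⊢ (- (- (- a)))
(3) (- (- (- a)))  =[neg_neg →]=  (- a)    ⊢ cost 4, within 4

(- a)   [cost 4]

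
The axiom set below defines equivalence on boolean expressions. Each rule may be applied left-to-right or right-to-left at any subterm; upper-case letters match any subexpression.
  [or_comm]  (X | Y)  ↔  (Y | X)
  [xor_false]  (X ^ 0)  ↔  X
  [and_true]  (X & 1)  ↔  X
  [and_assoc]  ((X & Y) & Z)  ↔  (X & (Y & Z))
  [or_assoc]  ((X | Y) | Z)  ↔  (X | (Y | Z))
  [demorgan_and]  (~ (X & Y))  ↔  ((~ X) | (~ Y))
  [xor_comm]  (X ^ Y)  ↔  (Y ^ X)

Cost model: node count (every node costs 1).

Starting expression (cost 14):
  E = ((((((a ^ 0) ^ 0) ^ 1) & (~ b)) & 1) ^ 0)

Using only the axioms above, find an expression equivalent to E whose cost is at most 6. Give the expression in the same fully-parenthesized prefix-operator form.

((a ^ 1) & (~ b))   [cost 6]

1. [xor_false →] (a ^ 0)  →  a;  E = (((((a ^ 0) ^ 1) & (~ b)) & 1) ^ 0)
2. [xor_false →] (a ^ 0)  →  a;  E = ((((a ^ 1) & (~ b)) & 1) ^ 0)
3. [xor_comm →] ((((a ^ 1) & (~ b)) & 1) ^ 0)  →  (0 ^ (((a ^ 1) & (~ b)) & 1))
4. [and_true →] (((a ^ 1) & (~ b)) & 1)  →  ((a ^ 1) & (~ b));  E = (0 ^ ((a ^ 1) & (~ b)))
5. [xor_comm →] (0 ^ ((a ^ 1) & (~ b)))  →  (((a ^ 1) & (~ b)) ^ 0)
6. [xor_false →] (((a ^ 1) & (~ b)) ^ 0)  →  ((a ^ 1) & (~ b));  cost 6 ≤ 6, done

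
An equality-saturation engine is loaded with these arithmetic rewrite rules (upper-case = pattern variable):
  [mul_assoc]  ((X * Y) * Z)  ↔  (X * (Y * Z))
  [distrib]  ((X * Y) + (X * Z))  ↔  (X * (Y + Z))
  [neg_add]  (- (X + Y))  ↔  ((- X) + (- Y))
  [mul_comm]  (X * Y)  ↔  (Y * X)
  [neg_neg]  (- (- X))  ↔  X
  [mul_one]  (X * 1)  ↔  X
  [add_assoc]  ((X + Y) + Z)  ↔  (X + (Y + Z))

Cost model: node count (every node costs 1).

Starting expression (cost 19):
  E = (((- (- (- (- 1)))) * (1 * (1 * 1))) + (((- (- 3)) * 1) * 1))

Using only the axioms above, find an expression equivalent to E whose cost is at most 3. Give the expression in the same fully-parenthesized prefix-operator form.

(1 + 3)   [cost 3]

1. [neg_neg →] (- (- (- 1)))  →  (- 1);  E = (((- (- 1)) * (1 * (1 * 1))) + (((- (- 3)) * 1) * 1))
2. [mul_comm →] ((- (- 1)) * (1 * (1 * 1)))  →  ((1 * (1 * 1)) * (- (- 1)));  E = (((1 * (1 * 1)) * (- (- 1))) + (((- (- 3)) * 1) * 1))
3. [mul_one →] ((- (- 3)) * 1)  →  (- (- 3));  E = (((1 * (1 * 1)) * (- (- 1))) + ((- (- 3)) * 1))
4. [neg_neg →] (- (- 3))  →  3;  E = (((1 * (1 * 1)) * (- (- 1))) + (3 * 1))
5. [mul_one →] (1 * 1)  →  1;  E = (((1 * 1) * (- (- 1))) + (3 * 1))
6. [mul_assoc →] ((1 * 1) * (- (- 1)))  →  (1 * (1 * (- (- 1))));  E = ((1 * (1 * (- (- 1)))) + (3 * 1))
7. [neg_neg →] (- (- 1))  →  1;  E = ((1 * (1 * 1)) + (3 * 1))
8. [mul_one →] (1 * 1)  →  1;  E = ((1 * 1) + (3 * 1))
9. [mul_one →] (3 * 1)  →  3;  E = ((1 * 1) + 3)
10. [mul_one →] (1 * 1)  →  1;  cost 3 ≤ 3, done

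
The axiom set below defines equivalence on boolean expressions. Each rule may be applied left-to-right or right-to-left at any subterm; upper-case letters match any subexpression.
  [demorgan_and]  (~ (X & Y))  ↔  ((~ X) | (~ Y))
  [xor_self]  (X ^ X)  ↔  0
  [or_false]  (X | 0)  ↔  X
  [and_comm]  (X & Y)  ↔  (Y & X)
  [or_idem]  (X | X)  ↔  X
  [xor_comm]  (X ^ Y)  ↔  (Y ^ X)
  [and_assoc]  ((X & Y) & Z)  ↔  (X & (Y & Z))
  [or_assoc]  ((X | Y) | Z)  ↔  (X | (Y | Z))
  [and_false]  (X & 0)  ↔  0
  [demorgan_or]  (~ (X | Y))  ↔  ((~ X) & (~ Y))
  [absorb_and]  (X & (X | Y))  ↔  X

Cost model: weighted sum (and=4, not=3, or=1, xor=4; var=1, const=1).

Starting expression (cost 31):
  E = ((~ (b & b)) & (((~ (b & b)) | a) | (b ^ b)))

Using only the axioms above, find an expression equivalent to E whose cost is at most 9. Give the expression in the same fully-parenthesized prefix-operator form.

1. [xor_self →] (b ^ b)  →  0;  E = ((~ (b & b)) & (((~ (b & b)) | a) | 0))
2. [or_false →] (((~ (b & b)) | a) | 0)  →  ((~ (b & b)) | a);  E = ((~ (b & b)) & ((~ (b & b)) | a))
3. [absorb_and →] ((~ (b & b)) & ((~ (b & b)) | a))  →  (~ (b & b));  cost 9 ≤ 9, done

(~ (b & b))   [cost 9]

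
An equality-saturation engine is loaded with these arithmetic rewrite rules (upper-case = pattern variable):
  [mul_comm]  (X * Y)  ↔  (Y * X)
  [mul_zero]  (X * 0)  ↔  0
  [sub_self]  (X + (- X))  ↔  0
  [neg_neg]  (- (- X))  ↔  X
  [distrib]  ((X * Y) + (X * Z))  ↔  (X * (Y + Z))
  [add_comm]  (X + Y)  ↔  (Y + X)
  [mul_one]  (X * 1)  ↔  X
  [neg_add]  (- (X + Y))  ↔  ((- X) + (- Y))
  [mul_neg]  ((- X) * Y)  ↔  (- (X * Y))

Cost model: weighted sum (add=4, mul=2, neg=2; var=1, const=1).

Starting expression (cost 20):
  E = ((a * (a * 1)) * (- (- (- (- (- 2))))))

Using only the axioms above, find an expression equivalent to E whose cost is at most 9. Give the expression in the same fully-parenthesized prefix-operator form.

step 1: neg_neg (→) rewrites (- (- (- (- (- 2))))) into (- (- (- 2))), now ((a * (a * 1)) * (- (- (- 2))))
step 2: neg_neg (→) rewrites (- (- (- 2))) into (- 2), now ((a * (a * 1)) * (- 2))
step 3: mul_one (→) rewrites (a * 1) into a, reaching cost 9 (bound 9)

((a * a) * (- 2))   [cost 9]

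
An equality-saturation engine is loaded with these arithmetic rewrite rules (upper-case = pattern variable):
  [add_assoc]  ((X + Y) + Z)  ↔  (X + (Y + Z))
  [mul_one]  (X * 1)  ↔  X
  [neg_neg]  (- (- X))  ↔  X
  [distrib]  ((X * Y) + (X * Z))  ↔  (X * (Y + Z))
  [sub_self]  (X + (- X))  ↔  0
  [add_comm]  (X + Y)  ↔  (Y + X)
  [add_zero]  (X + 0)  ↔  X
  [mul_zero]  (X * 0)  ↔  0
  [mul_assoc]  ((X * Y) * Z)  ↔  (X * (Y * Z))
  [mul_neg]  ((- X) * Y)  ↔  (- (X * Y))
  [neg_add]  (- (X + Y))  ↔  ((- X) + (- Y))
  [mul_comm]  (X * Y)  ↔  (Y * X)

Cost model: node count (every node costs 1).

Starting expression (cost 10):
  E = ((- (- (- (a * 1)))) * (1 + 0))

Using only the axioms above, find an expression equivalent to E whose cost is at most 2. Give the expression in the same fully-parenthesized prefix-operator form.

(- a)   [cost 2]

step 1: mul_one (→) rewrites (a * 1) into a, now ((- (- (- a))) * (1 + 0))
step 2: neg_neg (→) rewrites (- (- (- a))) into (- a), now ((- a) * (1 + 0))
step 3: add_zero (→) rewrites (1 + 0) into 1, now ((- a) * 1)
step 4: mul_one (→) rewrites ((- a) * 1) into (- a), reaching cost 2 (bound 2)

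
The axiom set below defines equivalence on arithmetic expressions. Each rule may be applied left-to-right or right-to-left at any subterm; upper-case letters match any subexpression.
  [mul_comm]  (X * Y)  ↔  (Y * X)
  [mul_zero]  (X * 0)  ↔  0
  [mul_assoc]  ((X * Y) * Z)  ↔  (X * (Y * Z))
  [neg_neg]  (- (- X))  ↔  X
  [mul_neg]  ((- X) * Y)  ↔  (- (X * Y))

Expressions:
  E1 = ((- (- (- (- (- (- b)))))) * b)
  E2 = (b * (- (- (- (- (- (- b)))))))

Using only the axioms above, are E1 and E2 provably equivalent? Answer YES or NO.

YES

step 1: neg_neg (→) rewrites (- (- b)) into b, now ((- (- (- (- b)))) * b)
step 2: neg_neg (→) rewrites (- (- (- (- b)))) into (- (- b)), now ((- (- b)) * b)
step 3: neg_neg (→) rewrites (- (- b)) into b, now (b * b)
step 4: neg_neg (←) rewrites b into (- (- b)), now (b * (- (- b)))
step 5: neg_neg (←) rewrites (- (- b)) into (- (- (- (- b)))), now (b * (- (- (- (- b)))))
step 6: neg_neg (←) rewrites (- (- (- b))) into (- (- (- (- (- b))))), which is E2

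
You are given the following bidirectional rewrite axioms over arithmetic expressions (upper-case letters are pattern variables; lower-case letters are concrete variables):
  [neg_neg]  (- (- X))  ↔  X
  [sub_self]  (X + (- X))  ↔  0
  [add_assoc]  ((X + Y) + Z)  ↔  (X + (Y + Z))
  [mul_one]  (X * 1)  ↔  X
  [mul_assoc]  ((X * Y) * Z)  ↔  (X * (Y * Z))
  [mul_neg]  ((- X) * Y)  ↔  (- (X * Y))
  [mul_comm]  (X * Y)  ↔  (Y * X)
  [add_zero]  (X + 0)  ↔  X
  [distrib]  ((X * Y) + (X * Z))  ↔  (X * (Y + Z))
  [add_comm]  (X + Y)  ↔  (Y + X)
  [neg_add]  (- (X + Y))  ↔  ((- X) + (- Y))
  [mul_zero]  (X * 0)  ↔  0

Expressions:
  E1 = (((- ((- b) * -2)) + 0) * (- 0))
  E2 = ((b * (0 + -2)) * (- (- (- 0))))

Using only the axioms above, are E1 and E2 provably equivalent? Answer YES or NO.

YES

(1) ((- b) * -2)  =[mul_neg →]=  (- (b * -2))    ⊢ (((- (- (b * -2))) + 0) * (- 0))
(2) (- (- (b * -2)))  =[neg_neg →]=  (b * -2)    ⊢ (((b * -2) + 0) * (- 0))
(3) ((b * -2) + 0)  =[add_zero →]=  (b * -2)    ⊢ ((b * -2) * (- 0))
(4) -2  =[add_zero ←]=  (-2 + 0)    ⊢ ((b * (-2 + 0)) * (- 0))
(5) (-2 + 0)  =[add_comm →]=  (0 + -2)    ⊢ ((b * (0 + -2)) * (- 0))
(6) (- 0)  =[neg_neg ←]=  (- (- (- 0)))    ⊢ E2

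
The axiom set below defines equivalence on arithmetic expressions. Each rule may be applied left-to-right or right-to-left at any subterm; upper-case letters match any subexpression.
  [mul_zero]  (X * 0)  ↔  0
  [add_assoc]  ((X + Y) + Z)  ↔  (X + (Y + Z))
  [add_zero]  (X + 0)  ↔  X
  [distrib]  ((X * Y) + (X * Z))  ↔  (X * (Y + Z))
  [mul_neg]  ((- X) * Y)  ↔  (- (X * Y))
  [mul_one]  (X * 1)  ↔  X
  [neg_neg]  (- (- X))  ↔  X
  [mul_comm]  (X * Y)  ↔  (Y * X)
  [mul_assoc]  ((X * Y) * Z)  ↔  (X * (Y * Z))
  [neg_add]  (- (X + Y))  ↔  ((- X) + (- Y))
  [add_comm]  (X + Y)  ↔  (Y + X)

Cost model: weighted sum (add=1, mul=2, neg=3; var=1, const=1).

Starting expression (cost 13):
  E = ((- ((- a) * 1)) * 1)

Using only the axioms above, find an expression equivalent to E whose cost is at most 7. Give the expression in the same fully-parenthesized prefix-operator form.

(1) ((- a) * 1)  =[mul_neg →]=  (- (a * 1))    ⊢ ((- (- (a * 1))) * 1)
(2) ((- (- (a * 1))) * 1)  =[mul_one →]=  (- (- (a * 1)))
(3) (a * 1)  =[mul_one →]=  a    ⊢ cost 7, within 7

(- (- a))   [cost 7]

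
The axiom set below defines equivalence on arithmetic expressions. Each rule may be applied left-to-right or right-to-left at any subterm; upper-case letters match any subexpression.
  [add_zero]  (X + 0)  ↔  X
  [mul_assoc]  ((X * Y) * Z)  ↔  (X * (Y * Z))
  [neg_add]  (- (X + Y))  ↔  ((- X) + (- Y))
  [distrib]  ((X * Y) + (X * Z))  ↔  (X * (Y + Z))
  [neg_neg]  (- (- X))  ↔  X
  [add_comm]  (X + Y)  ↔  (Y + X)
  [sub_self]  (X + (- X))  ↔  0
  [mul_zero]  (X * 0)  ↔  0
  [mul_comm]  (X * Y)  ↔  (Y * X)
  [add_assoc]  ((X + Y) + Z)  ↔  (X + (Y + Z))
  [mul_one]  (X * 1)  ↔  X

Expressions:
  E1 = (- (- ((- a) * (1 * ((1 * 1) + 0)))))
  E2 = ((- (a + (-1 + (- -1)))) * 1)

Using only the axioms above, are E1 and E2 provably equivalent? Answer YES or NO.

(1) ((1 * 1) + 0)  =[add_zero →]=  (1 * 1)    ⊢ (- (- ((- a) * (1 * (1 * 1)))))
(2) (1 * 1)  =[mul_one →]=  1    ⊢ (- (- ((- a) * (1 * 1))))
(3) (1 * 1)  =[mul_one →]=  1    ⊢ (- (- ((- a) * 1)))
(4) ((- a) * 1)  =[mul_one →]=  (- a)    ⊢ (- (- (- a)))
(5) (- (- (- a)))  =[neg_neg →]=  (- a)
(6) (- a)  =[mul_one ←]=  ((- a) * 1)
(7) a  =[add_zero ←]=  (a + 0)    ⊢ ((- (a + 0)) * 1)
(8) 0  =[sub_self ←]=  (-1 + (- -1))    ⊢ E2

YES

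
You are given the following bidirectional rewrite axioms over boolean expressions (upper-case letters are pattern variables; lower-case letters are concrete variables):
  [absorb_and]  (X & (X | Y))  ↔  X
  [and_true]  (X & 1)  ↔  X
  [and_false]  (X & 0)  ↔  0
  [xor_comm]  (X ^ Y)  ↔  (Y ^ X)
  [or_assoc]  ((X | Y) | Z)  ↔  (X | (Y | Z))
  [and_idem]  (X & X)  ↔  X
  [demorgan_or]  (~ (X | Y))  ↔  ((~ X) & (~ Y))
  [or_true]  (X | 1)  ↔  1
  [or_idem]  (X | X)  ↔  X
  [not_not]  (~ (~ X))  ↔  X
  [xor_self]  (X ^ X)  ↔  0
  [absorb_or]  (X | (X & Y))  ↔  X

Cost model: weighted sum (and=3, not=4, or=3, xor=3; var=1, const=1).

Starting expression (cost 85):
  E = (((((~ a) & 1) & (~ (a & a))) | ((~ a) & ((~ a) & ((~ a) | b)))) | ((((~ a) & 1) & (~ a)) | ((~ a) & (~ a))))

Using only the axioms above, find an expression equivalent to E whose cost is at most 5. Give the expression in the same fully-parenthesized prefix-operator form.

(~ a)   [cost 5]

(1) ((~ a) & ((~ a) | b))  =[absorb_and →]=  (~ a)    ⊢ (((((~ a) & 1) & (~ (a & a))) | ((~ a) & (~ a))) | ((((~ a) & 1) & (~ a)) | ((~ a) & (~ a))))
(2) (a & a)  =[and_idem →]=  a    ⊢ (((((~ a) & 1) & (~ a)) | ((~ a) & (~ a))) | ((((~ a) & 1) & (~ a)) | ((~ a) & (~ a))))
(3) (((((~ a) & 1) & (~ a)) | ((~ a) & (~ a))) | ((((~ a) & 1) & (~ a)) | ((~ a) & (~ a))))  =[or_idem →]=  ((((~ a) & 1) & (~ a)) | ((~ a) & (~ a)))
(4) ((~ a) & 1)  =[and_true →]=  (~ a)    ⊢ (((~ a) & (~ a)) | ((~ a) & (~ a)))
(5) (((~ a) & (~ a)) | ((~ a) & (~ a)))  =[or_idem →]=  ((~ a) & (~ a))
(6) ((~ a) & (~ a))  =[and_idem →]=  (~ a)    ⊢ cost 5, within 5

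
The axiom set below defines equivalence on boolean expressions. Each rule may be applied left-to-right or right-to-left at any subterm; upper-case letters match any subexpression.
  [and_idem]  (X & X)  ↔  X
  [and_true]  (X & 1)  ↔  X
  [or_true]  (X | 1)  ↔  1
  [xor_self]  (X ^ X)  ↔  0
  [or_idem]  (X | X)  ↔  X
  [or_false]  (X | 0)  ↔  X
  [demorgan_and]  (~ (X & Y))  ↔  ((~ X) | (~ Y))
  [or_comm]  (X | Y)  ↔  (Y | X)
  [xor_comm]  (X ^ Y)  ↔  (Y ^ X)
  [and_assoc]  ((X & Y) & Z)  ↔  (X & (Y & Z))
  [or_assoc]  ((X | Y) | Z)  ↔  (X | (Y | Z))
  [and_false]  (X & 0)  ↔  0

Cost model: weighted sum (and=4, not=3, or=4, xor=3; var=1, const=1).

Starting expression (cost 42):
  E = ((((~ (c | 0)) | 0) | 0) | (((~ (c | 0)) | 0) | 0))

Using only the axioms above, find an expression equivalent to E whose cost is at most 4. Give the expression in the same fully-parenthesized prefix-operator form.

(1) ((((~ (c | 0)) | 0) | 0) | (((~ (c | 0)) | 0) | 0))  =[or_idem →]=  (((~ (c | 0)) | 0) | 0)
(2) ((~ (c | 0)) | 0)  =[or_false →]=  (~ (c | 0))    ⊢ ((~ (c | 0)) | 0)
(3) ((~ (c | 0)) | 0)  =[or_false →]=  (~ (c | 0))
(4) (c | 0)  =[or_false →]=  c    ⊢ cost 4, within 4

(~ c)   [cost 4]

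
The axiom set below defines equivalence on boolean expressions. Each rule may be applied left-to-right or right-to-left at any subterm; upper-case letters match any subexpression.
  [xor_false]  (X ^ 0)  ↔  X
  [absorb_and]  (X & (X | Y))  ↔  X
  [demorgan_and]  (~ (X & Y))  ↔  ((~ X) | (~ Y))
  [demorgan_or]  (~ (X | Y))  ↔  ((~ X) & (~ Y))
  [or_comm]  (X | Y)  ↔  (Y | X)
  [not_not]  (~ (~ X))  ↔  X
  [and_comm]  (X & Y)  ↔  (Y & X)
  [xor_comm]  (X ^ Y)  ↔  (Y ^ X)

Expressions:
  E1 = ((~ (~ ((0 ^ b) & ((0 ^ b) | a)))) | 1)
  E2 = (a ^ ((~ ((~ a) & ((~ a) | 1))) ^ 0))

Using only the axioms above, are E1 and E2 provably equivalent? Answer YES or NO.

NO

All listed rules preserve value, hence provable equivalence implies equal values everywhere; look for a separating assignment.
a=0, b=0 gives E1 ↦ 1, E2 ↦ 0; values differ ⇒ not provably equivalent.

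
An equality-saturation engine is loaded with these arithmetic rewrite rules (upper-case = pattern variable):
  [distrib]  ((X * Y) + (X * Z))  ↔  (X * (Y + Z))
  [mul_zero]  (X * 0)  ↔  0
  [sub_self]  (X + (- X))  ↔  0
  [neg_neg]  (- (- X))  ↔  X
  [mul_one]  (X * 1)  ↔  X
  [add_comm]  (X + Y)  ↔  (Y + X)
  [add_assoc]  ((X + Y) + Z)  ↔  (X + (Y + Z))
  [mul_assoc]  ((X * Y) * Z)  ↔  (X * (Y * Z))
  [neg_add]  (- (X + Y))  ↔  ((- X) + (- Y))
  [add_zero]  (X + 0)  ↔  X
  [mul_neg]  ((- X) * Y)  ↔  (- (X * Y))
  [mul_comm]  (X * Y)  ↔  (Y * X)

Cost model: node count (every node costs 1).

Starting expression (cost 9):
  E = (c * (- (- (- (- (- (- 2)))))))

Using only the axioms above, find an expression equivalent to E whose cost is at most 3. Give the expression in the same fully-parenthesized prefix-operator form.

(c * 2)   [cost 3]

step 1: neg_neg (→) rewrites (- (- 2)) into 2, now (c * (- (- (- (- 2)))))
step 2: neg_neg (→) rewrites (- (- (- 2))) into (- 2), now (c * (- (- 2)))
step 3: neg_neg (→) rewrites (- (- 2)) into 2, reaching cost 3 (bound 3)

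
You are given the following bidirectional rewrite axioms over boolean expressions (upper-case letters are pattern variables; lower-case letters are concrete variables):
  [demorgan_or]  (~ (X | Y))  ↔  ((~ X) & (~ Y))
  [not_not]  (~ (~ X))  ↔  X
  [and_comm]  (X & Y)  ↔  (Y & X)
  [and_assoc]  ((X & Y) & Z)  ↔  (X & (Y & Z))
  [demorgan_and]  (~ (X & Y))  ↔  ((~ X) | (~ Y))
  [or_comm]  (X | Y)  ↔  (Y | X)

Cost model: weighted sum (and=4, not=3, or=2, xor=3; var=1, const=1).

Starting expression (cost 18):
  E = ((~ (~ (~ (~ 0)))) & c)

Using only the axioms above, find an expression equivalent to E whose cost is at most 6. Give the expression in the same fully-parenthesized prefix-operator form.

(0 & c)   [cost 6]

step 1: not_not (→) rewrites (~ (~ (~ 0))) into (~ 0), now ((~ (~ 0)) & c)
step 2: not_not (→) rewrites (~ (~ 0)) into 0, reaching cost 6 (bound 6)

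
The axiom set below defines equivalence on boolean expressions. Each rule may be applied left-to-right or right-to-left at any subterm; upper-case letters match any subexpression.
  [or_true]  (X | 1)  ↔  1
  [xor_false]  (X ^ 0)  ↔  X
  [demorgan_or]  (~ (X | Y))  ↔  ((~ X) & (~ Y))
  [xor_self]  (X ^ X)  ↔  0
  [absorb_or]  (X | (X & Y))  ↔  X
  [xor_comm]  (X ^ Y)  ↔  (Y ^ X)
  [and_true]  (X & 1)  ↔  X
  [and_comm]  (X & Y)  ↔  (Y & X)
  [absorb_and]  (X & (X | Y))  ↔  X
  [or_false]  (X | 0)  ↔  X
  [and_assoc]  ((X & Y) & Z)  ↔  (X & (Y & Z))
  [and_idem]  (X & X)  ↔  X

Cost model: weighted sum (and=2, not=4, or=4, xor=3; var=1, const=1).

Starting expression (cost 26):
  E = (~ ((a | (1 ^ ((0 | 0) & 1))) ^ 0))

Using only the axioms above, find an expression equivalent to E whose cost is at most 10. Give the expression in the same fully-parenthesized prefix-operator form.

(~ (a | 1))   [cost 10]

step 1: and_true (→) rewrites ((0 | 0) & 1) into (0 | 0), now (~ ((a | (1 ^ (0 | 0))) ^ 0))
step 2: xor_false (→) rewrites ((a | (1 ^ (0 | 0))) ^ 0) into (a | (1 ^ (0 | 0))), now (~ (a | (1 ^ (0 | 0))))
step 3: or_false (→) rewrites (0 | 0) into 0, now (~ (a | (1 ^ 0)))
step 4: xor_false (→) rewrites (1 ^ 0) into 1, reaching cost 10 (bound 10)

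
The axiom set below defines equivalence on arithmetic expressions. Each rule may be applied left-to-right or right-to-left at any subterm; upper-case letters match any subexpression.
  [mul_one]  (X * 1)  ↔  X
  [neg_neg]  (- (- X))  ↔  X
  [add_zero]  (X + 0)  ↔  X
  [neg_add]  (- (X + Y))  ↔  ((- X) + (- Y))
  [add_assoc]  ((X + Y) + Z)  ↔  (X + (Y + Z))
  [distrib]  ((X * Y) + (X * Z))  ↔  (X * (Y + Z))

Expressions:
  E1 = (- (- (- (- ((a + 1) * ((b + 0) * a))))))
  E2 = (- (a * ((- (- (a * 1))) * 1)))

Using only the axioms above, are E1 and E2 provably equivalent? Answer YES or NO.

The axioms are sound identities: if E1 ↔* E2 then E1 and E2 evaluate identically under any assignment.
Under a=1, b=0: E1 evaluates to 0, E2 to -1. Distinct ⇒ no rewrite sequence connects them.

NO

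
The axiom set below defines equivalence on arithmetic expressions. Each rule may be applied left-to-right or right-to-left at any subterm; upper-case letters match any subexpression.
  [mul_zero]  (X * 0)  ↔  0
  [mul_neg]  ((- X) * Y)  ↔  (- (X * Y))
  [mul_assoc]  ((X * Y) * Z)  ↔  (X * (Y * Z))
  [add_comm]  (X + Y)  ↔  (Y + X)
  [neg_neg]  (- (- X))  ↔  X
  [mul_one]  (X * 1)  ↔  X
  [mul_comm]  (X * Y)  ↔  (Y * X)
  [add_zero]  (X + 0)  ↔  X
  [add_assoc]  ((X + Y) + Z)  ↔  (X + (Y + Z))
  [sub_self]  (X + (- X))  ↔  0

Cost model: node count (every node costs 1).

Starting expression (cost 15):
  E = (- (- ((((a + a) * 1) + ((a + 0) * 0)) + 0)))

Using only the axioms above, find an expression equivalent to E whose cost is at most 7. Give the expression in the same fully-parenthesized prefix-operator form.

(1) (- (- ((((a + a) * 1) + ((a + 0) * 0)) + 0)))  =[neg_neg →]=  ((((a + a) * 1) + ((a + 0) * 0)) + 0)
(2) ((((a + a) * 1) + ((a + 0) * 0)) + 0)  =[add_zero →]=  (((a + a) * 1) + ((a + 0) * 0))
(3) ((a + a) * 1)  =[mul_one →]=  (a + a)    ⊢ ((a + a) + ((a + 0) * 0))
(4) (a + 0)  =[add_zero →]=  a    ⊢ cost 7, within 7

((a + a) + (a * 0))   [cost 7]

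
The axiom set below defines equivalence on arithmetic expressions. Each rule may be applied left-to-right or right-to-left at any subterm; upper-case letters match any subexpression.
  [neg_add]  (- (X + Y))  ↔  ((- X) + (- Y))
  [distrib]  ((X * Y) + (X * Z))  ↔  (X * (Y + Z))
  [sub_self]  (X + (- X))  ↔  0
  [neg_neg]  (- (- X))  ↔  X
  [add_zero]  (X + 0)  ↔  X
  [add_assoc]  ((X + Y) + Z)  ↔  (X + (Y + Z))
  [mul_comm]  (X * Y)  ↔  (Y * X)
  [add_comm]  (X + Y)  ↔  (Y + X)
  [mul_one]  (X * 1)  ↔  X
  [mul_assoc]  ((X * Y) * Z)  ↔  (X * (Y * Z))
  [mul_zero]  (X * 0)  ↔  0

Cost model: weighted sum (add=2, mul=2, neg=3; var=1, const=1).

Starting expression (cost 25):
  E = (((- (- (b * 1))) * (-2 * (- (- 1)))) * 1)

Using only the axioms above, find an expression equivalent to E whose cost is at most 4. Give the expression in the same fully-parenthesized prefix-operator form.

(b * -2)   [cost 4]

step 1: mul_one (→) rewrites (((- (- (b * 1))) * (-2 * (- (- 1)))) * 1) into ((- (- (b * 1))) * (-2 * (- (- 1))))
step 2: neg_neg (→) rewrites (- (- (b * 1))) into (b * 1), now ((b * 1) * (-2 * (- (- 1))))
step 3: neg_neg (→) rewrites (- (- 1)) into 1, now ((b * 1) * (-2 * 1))
step 4: mul_one (→) rewrites (-2 * 1) into -2, now ((b * 1) * -2)
step 5: mul_one (→) rewrites (b * 1) into b, reaching cost 4 (bound 4)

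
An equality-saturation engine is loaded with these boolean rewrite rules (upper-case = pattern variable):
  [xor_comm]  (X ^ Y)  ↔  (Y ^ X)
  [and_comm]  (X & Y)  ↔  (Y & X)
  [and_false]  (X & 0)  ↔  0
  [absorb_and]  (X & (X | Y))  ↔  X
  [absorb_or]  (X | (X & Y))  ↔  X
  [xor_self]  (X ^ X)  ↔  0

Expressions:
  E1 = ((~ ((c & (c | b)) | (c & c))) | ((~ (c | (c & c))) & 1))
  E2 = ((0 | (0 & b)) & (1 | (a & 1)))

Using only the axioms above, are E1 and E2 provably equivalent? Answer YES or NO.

Every axiom is a valid identity, so a rewrite proof would force E1 and E2 to agree under every assignment.
At a=0, b=0, c=0: E1 = 1 but E2 = 0; they differ, so no derivation exists.

NO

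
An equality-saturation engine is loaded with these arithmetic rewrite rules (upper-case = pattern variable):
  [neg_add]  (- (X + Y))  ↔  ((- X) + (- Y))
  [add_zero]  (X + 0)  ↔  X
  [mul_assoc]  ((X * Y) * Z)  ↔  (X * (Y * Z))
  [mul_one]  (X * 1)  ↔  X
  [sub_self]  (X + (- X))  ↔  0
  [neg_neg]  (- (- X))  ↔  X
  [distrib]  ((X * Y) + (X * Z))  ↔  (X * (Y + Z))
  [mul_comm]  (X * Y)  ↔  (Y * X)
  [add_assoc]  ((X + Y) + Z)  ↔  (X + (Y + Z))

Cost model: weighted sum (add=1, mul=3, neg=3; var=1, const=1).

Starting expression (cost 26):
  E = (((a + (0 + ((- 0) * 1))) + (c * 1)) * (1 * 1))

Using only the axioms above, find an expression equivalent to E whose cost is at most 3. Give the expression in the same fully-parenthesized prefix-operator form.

(a + c)   [cost 3]

1. [mul_one →] ((- 0) * 1)  →  (- 0);  E = (((a + (0 + (- 0))) + (c * 1)) * (1 * 1))
2. [mul_one →] (c * 1)  →  c;  E = (((a + (0 + (- 0))) + c) * (1 * 1))
3. [mul_one →] (1 * 1)  →  1;  E = (((a + (0 + (- 0))) + c) * 1)
4. [mul_one →] (((a + (0 + (- 0))) + c) * 1)  →  ((a + (0 + (- 0))) + c)
5. [sub_self →] (0 + (- 0))  →  0;  E = ((a + 0) + c)
6. [add_zero →] (a + 0)  →  a;  cost 3 ≤ 3, done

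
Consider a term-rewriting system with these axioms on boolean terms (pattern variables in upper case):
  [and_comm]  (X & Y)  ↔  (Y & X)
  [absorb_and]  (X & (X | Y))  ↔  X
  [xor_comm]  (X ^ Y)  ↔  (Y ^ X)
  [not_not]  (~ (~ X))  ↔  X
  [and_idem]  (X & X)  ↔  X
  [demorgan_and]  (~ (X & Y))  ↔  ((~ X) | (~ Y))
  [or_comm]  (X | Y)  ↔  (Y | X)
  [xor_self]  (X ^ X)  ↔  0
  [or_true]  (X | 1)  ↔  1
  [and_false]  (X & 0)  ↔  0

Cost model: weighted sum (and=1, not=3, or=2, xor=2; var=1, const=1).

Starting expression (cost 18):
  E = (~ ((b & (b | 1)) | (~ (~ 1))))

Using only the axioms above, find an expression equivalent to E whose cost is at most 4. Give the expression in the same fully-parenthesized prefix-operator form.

(~ 1)   [cost 4]

1. [absorb_and →] (b & (b | 1))  →  b;  E = (~ (b | (~ (~ 1))))
2. [not_not →] (~ (~ 1))  →  1;  E = (~ (b | 1))
3. [or_true →] (b | 1)  →  1;  cost 4 ≤ 4, done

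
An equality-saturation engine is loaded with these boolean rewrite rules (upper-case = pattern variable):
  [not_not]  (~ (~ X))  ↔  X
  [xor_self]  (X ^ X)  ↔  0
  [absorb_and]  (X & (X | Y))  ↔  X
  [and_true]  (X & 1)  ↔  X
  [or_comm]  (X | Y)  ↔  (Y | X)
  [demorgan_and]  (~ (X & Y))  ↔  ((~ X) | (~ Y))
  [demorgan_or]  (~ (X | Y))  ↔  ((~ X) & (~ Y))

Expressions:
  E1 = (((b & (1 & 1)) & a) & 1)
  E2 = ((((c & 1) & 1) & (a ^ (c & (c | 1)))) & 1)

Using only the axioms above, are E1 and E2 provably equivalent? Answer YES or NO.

NO

Every axiom is a valid identity, so a rewrite proof would force E1 and E2 to agree under every assignment.
At a=0, b=0, c=1: E1 = 0 but E2 = 1; they differ, so no derivation exists.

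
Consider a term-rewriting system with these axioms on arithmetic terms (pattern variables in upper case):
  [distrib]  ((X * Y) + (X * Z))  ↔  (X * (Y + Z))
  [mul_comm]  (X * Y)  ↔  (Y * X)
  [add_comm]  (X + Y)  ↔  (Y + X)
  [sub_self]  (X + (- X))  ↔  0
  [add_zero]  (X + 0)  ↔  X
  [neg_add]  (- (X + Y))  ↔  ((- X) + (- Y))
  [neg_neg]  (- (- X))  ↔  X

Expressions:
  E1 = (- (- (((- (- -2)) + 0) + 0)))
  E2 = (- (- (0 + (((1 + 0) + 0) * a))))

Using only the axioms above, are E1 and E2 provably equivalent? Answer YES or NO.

NO

The axioms are sound identities: if E1 ↔* E2 then E1 and E2 evaluate identically under any assignment.
Under a=0: E1 evaluates to -2, E2 to 0. Distinct ⇒ no rewrite sequence connects them.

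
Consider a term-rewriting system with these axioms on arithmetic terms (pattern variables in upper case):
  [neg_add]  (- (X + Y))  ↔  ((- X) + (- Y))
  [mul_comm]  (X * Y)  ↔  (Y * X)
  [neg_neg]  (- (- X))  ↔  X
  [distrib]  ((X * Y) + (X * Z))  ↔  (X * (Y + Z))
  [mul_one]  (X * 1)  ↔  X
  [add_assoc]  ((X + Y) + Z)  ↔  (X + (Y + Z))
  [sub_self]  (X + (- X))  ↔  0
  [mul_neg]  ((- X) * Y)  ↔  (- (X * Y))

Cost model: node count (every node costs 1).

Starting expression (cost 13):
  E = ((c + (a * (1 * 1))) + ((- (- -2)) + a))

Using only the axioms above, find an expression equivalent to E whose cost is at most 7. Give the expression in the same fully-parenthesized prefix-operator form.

((c + a) + (-2 + a))   [cost 7]

(1) (1 * 1)  =[mul_one →]=  1    ⊢ ((c + (a * 1)) + ((- (- -2)) + a))
(2) (- (- -2))  =[neg_neg →]=  -2    ⊢ ((c + (a * 1)) + (-2 + a))
(3) (a * 1)  =[mul_one →]=  a    ⊢ cost 7, within 7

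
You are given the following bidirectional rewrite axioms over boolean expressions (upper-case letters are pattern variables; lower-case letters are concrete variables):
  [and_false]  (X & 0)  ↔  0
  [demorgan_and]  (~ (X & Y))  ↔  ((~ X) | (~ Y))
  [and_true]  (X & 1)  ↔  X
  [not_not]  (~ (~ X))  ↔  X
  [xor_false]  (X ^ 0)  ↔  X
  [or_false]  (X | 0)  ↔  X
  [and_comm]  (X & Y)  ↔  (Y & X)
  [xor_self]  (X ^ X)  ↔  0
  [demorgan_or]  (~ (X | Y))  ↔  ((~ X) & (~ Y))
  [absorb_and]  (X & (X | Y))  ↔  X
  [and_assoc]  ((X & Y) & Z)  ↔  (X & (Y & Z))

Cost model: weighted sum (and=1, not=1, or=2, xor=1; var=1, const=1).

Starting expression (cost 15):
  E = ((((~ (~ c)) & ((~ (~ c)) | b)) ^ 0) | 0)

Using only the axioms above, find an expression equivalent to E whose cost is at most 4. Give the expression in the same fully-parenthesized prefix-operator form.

(1) ((~ (~ c)) & ((~ (~ c)) | b))  =[absorb_and →]=  (~ (~ c))    ⊢ (((~ (~ c)) ^ 0) | 0)
(2) (~ (~ c))  =[not_not →]=  c    ⊢ ((c ^ 0) | 0)
(3) (c ^ 0)  =[xor_false →]=  c    ⊢ cost 4, within 4

(c | 0)   [cost 4]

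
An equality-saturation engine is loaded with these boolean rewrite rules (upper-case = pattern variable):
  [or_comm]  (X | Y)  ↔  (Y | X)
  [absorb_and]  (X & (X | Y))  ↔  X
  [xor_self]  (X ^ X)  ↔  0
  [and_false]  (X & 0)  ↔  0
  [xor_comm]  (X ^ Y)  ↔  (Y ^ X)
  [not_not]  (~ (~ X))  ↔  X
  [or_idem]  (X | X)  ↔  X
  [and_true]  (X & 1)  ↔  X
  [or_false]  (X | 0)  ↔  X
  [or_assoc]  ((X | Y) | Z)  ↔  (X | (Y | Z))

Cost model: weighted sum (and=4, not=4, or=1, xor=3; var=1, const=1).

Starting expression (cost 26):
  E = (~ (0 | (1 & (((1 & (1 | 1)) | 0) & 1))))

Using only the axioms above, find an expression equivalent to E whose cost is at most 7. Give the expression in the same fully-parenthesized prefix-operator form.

(~ (0 | 1))   [cost 7]

1. [absorb_and →] (1 & (1 | 1))  →  1;  E = (~ (0 | (1 & ((1 | 0) & 1))))
2. [and_true →] ((1 | 0) & 1)  →  (1 | 0);  E = (~ (0 | (1 & (1 | 0))))
3. [absorb_and →] (1 & (1 | 0))  →  1;  cost 7 ≤ 7, done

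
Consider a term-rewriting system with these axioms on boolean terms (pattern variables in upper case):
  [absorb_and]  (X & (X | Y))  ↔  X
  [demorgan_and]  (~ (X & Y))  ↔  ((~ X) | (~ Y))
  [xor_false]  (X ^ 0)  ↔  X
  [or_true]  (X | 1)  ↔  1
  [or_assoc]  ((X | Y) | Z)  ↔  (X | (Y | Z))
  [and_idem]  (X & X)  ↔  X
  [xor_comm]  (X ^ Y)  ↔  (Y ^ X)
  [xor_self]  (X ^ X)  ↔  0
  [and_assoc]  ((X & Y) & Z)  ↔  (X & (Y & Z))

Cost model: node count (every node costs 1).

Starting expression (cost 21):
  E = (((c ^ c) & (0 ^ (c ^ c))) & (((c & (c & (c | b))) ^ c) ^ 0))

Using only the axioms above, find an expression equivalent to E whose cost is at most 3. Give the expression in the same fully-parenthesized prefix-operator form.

(c ^ c)   [cost 3]

1. [absorb_and →] (c & (c | b))  →  c;  E = (((c ^ c) & (0 ^ (c ^ c))) & (((c & c) ^ c) ^ 0))
2. [and_idem →] (c & c)  →  c;  E = (((c ^ c) & (0 ^ (c ^ c))) & ((c ^ c) ^ 0))
3. [xor_comm →] (0 ^ (c ^ c))  →  ((c ^ c) ^ 0);  E = (((c ^ c) & ((c ^ c) ^ 0)) & ((c ^ c) ^ 0))
4. [xor_false →] ((c ^ c) ^ 0)  →  (c ^ c);  E = (((c ^ c) & ((c ^ c) ^ 0)) & (c ^ c))
5. [xor_false →] ((c ^ c) ^ 0)  →  (c ^ c);  E = (((c ^ c) & (c ^ c)) & (c ^ c))
6. [and_idem →] ((c ^ c) & (c ^ c))  →  (c ^ c);  E = ((c ^ c) & (c ^ c))
7. [and_idem →] ((c ^ c) & (c ^ c))  →  (c ^ c);  cost 3 ≤ 3, done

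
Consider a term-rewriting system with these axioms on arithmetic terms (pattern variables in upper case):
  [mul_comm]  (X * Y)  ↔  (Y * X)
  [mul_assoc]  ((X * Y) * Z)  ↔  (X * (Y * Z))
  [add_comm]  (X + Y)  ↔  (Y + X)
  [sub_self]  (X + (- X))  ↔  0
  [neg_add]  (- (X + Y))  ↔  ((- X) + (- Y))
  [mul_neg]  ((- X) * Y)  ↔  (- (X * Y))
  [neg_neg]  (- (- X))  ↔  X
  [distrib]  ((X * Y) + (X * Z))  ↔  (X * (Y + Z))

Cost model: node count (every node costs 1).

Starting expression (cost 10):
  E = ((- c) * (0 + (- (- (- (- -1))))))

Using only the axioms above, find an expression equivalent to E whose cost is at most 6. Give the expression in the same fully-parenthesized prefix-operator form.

((- c) * (0 + -1))   [cost 6]

(1) (- (- -1))  =[neg_neg →]=  -1    ⊢ ((- c) * (0 + (- (- -1))))
(2) (- (- -1))  =[neg_neg →]=  -1    ⊢ cost 6, within 6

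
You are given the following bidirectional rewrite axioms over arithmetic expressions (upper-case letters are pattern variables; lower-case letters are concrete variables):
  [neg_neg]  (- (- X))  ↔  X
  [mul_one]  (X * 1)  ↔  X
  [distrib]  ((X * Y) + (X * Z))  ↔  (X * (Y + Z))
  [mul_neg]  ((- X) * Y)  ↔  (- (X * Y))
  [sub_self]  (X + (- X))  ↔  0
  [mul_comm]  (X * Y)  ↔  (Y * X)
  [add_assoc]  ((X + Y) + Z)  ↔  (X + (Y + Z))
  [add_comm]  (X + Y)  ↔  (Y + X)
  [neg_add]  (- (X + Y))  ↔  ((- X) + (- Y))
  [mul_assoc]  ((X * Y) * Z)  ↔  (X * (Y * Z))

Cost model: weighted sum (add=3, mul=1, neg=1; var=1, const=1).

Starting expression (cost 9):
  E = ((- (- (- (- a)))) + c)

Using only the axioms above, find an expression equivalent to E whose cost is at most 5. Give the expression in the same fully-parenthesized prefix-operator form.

(c + a)   [cost 5]

(1) (- (- (- a)))  =[neg_neg →]=  (- a)    ⊢ ((- (- a)) + c)
(2) ((- (- a)) + c)  =[add_comm →]=  (c + (- (- a)))
(3) (- (- a))  =[neg_neg →]=  a    ⊢ cost 5, within 5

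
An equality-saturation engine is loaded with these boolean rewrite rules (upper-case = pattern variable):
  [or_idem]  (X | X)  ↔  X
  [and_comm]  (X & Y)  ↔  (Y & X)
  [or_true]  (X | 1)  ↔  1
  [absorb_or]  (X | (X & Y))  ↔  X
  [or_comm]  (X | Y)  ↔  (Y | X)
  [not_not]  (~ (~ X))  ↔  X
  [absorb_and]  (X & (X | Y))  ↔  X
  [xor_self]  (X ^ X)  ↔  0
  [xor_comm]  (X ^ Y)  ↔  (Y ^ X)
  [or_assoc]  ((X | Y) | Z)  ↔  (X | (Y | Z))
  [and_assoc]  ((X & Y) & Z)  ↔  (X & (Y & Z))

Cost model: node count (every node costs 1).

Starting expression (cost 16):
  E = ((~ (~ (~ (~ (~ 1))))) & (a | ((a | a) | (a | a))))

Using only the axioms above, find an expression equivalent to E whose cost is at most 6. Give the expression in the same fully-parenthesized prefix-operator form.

((~ 1) & (a | a))   [cost 6]

step 1: not_not (→) rewrites (~ (~ (~ (~ (~ 1))))) into (~ (~ (~ 1))), now ((~ (~ (~ 1))) & (a | ((a | a) | (a | a))))
step 2: or_idem (→) rewrites (a | a) into a, now ((~ (~ (~ 1))) & (a | (a | (a | a))))
step 3: or_idem (→) rewrites (a | a) into a, now ((~ (~ (~ 1))) & (a | (a | a)))
step 4: or_idem (→) rewrites (a | a) into a, now ((~ (~ (~ 1))) & (a | a))
step 5: not_not (→) rewrites (~ (~ (~ 1))) into (~ 1), reaching cost 6 (bound 6)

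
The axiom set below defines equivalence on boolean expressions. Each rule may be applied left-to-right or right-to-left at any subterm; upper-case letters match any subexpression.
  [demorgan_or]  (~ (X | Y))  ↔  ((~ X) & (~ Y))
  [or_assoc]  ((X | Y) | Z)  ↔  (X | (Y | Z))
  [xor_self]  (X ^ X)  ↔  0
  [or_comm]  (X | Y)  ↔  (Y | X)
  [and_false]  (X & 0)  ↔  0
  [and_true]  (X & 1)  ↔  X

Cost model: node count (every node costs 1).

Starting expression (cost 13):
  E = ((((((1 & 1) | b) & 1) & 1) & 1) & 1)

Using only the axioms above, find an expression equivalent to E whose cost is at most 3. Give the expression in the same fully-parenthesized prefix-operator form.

(1 | b)   [cost 3]

(1) ((((((1 & 1) | b) & 1) & 1) & 1) & 1)  =[and_true →]=  (((((1 & 1) | b) & 1) & 1) & 1)
(2) (1 & 1)  =[and_true →]=  1    ⊢ ((((1 | b) & 1) & 1) & 1)
(3) (((1 | b) & 1) & 1)  =[and_true →]=  ((1 | b) & 1)    ⊢ (((1 | b) & 1) & 1)
(4) (((1 | b) & 1) & 1)  =[and_true →]=  ((1 | b) & 1)
(5) ((1 | b) & 1)  =[and_true →]=  (1 | b)    ⊢ cost 3, within 3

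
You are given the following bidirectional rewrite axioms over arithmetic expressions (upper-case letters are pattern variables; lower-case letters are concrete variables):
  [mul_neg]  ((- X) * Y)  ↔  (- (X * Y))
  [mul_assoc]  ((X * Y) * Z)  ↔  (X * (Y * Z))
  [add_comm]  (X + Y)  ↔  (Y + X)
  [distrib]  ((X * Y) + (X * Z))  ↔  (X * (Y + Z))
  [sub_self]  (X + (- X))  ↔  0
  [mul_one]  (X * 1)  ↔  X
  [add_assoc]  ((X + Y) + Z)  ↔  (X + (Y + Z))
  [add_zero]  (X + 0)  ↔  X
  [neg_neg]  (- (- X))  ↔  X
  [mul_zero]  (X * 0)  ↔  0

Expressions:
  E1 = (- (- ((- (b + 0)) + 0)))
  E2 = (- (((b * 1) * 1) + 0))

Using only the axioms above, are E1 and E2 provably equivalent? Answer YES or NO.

1. [add_zero →] (b + 0)  →  b;  E1 = (- (- ((- b) + 0)))
2. [add_zero →] ((- b) + 0)  →  (- b);  E1 = (- (- (- b)))
3. [neg_neg →] (- (- (- b)))  →  (- b)
4. [mul_one ←] b  →  (b * 1);  E1 = (- (b * 1))
5. [mul_one ←] (b * 1)  →  ((b * 1) * 1);  E1 = (- ((b * 1) * 1))
6. [add_zero ←] ((b * 1) * 1)  →  (((b * 1) * 1) + 0);  this is E2

YES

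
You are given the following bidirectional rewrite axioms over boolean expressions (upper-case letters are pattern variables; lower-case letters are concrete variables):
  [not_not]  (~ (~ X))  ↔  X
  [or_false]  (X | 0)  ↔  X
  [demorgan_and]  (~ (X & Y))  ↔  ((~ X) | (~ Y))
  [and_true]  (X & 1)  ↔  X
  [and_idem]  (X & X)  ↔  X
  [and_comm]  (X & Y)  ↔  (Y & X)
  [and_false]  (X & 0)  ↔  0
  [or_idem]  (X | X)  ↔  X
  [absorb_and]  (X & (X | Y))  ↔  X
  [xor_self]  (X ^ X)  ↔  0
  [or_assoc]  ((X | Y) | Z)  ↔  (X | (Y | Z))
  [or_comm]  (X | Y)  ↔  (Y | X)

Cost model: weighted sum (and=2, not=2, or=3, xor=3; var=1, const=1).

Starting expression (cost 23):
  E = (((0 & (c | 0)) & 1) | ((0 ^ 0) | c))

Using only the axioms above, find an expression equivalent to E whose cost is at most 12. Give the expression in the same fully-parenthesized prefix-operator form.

((0 & c) | (0 | c))   [cost 12]

(1) ((0 & (c | 0)) & 1)  =[and_true →]=  (0 & (c | 0))    ⊢ ((0 & (c | 0)) | ((0 ^ 0) | c))
(2) (0 ^ 0)  =[xor_self →]=  0    ⊢ ((0 & (c | 0)) | (0 | c))
(3) (c | 0)  =[or_false →]=  c    ⊢ cost 12, within 12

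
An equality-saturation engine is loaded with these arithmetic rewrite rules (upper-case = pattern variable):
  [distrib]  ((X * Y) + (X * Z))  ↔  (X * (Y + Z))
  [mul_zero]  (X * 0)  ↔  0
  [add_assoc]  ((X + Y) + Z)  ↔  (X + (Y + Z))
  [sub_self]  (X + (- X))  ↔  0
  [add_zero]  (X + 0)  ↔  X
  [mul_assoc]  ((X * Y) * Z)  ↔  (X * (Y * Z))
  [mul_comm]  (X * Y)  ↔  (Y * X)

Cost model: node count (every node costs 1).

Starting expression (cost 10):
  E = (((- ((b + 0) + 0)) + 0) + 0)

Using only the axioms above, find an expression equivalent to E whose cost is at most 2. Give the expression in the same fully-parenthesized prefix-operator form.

(- b)   [cost 2]

1. [add_zero →] ((- ((b + 0) + 0)) + 0)  →  (- ((b + 0) + 0));  E = ((- ((b + 0) + 0)) + 0)
2. [add_zero →] ((- ((b + 0) + 0)) + 0)  →  (- ((b + 0) + 0))
3. [add_zero →] (b + 0)  →  b;  E = (- (b + 0))
4. [add_zero →] (b + 0)  →  b;  cost 2 ≤ 2, done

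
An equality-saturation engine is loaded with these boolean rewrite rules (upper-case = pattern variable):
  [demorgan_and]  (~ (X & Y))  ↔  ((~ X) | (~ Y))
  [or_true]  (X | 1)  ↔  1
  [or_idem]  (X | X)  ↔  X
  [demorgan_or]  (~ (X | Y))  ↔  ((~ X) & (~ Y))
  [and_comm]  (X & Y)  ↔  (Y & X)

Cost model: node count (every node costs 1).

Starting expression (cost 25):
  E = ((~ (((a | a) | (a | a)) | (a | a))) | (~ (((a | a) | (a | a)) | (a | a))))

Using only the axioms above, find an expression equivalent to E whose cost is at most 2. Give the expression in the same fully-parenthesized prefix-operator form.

(~ a)   [cost 2]

1. [or_idem →] ((~ (((a | a) | (a | a)) | (a | a))) | (~ (((a | a) | (a | a)) | (a | a))))  →  (~ (((a | a) | (a | a)) | (a | a)))
2. [or_idem →] ((a | a) | (a | a))  →  (a | a);  E = (~ ((a | a) | (a | a)))
3. [or_idem →] ((a | a) | (a | a))  →  (a | a);  E = (~ (a | a))
4. [or_idem →] (a | a)  →  a;  cost 2 ≤ 2, done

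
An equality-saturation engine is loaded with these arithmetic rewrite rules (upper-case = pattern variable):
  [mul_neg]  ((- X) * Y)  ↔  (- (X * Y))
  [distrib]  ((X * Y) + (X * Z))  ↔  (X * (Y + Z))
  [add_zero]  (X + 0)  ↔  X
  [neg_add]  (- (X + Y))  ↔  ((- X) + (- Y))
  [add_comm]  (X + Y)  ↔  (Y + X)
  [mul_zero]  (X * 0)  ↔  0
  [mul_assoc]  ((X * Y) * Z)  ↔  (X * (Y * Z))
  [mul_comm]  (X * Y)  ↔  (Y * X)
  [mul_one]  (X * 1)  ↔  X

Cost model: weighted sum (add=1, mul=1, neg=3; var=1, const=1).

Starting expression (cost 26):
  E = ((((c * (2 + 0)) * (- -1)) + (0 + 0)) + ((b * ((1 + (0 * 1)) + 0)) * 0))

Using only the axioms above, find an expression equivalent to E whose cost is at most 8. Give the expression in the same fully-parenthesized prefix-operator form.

step 1: add_zero (→) rewrites ((1 + (0 * 1)) + 0) into (1 + (0 * 1)), now ((((c * (2 + 0)) * (- -1)) + (0 + 0)) + ((b * (1 + (0 * 1))) * 0))
step 2: mul_one (→) rewrites (0 * 1) into 0, now ((((c * (2 + 0)) * (- -1)) + (0 + 0)) + ((b * (1 + 0)) * 0))
step 3: add_zero (→) rewrites (1 + 0) into 1, now ((((c * (2 + 0)) * (- -1)) + (0 + 0)) + ((b * 1) * 0))
step 4: add_zero (→) rewrites (0 + 0) into 0, now ((((c * (2 + 0)) * (- -1)) + 0) + ((b * 1) * 0))
step 5: add_zero (→) rewrites (2 + 0) into 2, now ((((c * 2) * (- -1)) + 0) + ((b * 1) * 0))
step 6: mul_one (→) rewrites (b * 1) into b, now ((((c * 2) * (- -1)) + 0) + (b * 0))
step 7: add_zero (→) rewrites (((c * 2) * (- -1)) + 0) into ((c * 2) * (- -1)), now (((c * 2) * (- -1)) + (b * 0))
step 8: mul_zero (→) rewrites (b * 0) into 0, now (((c * 2) * (- -1)) + 0)
step 9: add_zero (→) rewrites (((c * 2) * (- -1)) + 0) into ((c * 2) * (- -1)), reaching cost 8 (bound 8)

((c * 2) * (- -1))   [cost 8]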